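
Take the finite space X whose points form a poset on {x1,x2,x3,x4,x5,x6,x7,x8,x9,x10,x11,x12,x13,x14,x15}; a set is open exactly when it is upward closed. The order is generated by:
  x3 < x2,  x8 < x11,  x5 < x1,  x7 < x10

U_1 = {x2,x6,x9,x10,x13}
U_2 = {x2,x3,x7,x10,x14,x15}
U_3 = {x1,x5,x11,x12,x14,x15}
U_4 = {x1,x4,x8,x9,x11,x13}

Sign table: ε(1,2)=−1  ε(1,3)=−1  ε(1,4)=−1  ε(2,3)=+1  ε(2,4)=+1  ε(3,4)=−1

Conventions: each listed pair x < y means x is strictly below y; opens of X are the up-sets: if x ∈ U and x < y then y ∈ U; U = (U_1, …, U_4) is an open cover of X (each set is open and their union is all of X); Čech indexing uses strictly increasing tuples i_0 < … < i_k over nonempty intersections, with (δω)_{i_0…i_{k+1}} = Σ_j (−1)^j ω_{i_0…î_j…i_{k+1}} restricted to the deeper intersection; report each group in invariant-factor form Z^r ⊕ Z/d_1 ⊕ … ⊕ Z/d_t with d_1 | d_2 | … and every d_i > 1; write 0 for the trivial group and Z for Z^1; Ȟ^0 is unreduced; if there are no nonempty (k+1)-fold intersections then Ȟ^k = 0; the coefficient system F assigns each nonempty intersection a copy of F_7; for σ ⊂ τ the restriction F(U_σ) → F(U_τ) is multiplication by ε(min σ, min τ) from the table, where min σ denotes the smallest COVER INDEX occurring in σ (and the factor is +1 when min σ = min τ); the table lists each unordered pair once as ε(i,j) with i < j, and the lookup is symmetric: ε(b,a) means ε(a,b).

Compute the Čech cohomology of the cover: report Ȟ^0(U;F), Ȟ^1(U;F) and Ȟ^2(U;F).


Ȟ^0(U;F) ≅ 0, Ȟ^1(U;F) ≅ 0 and Ȟ^2(U;F) ≅ 0

nerve of the cover:
  U12={x2,x10} U14={x9,x13} U23={x14,x15} U34={x1,x11}
C dims 4,4; δ0: rk_F7 4
Ȟ^0 = (4 − 4) − 0 = 0, so Ȟ^0 ≅ 0
Ȟ^1 = (4 − 0) − 4 = 0, so Ȟ^1 ≅ 0
Ȟ^2 = (0 − 0) − 0 = 0, so Ȟ^2 ≅ 0


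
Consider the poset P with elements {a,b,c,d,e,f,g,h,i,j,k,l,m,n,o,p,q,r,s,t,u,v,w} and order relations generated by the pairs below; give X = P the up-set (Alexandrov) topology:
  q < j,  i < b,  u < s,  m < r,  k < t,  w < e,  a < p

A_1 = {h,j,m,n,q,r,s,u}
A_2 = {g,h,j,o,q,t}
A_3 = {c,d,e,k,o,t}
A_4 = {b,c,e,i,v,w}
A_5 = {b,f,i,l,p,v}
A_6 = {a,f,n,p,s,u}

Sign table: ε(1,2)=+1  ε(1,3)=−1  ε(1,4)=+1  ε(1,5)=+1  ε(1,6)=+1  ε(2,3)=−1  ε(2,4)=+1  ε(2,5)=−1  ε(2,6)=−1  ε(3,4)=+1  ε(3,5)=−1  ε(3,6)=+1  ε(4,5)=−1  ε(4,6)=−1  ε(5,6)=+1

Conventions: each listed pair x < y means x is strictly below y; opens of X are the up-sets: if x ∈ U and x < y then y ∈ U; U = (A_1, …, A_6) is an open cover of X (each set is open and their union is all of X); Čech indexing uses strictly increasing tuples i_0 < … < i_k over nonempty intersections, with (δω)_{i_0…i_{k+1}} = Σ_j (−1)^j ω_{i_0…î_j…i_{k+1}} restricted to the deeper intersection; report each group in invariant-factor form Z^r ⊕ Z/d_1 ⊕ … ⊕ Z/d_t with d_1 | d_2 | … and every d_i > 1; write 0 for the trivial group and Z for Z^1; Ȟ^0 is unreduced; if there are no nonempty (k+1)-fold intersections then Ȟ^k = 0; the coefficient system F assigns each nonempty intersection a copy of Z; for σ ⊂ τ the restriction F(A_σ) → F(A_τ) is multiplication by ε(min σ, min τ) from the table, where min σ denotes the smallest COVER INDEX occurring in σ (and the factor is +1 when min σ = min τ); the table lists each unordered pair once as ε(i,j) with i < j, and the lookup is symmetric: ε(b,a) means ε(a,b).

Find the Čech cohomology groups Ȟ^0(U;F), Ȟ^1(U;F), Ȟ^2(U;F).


intersection data:
  A12={h,j,q} A16={n,s,u} A23={o,t} A34={c,e} A45={b,i,v} A56={f,p}
C dims 6,6; δ0: rk 5, SNF 1^5
Ȟ^0 = (6 − 5) − 0 = 1, so Ȟ^0 ≅ Z
Ȟ^1 = (6 − 0) − 5 = 1, so Ȟ^1 ≅ Z
Ȟ^2 = (0 − 0) − 0 = 0, so Ȟ^2 ≅ 0

Ȟ^0 ≅ Z, Ȟ^1 ≅ Z, Ȟ^2 ≅ 0


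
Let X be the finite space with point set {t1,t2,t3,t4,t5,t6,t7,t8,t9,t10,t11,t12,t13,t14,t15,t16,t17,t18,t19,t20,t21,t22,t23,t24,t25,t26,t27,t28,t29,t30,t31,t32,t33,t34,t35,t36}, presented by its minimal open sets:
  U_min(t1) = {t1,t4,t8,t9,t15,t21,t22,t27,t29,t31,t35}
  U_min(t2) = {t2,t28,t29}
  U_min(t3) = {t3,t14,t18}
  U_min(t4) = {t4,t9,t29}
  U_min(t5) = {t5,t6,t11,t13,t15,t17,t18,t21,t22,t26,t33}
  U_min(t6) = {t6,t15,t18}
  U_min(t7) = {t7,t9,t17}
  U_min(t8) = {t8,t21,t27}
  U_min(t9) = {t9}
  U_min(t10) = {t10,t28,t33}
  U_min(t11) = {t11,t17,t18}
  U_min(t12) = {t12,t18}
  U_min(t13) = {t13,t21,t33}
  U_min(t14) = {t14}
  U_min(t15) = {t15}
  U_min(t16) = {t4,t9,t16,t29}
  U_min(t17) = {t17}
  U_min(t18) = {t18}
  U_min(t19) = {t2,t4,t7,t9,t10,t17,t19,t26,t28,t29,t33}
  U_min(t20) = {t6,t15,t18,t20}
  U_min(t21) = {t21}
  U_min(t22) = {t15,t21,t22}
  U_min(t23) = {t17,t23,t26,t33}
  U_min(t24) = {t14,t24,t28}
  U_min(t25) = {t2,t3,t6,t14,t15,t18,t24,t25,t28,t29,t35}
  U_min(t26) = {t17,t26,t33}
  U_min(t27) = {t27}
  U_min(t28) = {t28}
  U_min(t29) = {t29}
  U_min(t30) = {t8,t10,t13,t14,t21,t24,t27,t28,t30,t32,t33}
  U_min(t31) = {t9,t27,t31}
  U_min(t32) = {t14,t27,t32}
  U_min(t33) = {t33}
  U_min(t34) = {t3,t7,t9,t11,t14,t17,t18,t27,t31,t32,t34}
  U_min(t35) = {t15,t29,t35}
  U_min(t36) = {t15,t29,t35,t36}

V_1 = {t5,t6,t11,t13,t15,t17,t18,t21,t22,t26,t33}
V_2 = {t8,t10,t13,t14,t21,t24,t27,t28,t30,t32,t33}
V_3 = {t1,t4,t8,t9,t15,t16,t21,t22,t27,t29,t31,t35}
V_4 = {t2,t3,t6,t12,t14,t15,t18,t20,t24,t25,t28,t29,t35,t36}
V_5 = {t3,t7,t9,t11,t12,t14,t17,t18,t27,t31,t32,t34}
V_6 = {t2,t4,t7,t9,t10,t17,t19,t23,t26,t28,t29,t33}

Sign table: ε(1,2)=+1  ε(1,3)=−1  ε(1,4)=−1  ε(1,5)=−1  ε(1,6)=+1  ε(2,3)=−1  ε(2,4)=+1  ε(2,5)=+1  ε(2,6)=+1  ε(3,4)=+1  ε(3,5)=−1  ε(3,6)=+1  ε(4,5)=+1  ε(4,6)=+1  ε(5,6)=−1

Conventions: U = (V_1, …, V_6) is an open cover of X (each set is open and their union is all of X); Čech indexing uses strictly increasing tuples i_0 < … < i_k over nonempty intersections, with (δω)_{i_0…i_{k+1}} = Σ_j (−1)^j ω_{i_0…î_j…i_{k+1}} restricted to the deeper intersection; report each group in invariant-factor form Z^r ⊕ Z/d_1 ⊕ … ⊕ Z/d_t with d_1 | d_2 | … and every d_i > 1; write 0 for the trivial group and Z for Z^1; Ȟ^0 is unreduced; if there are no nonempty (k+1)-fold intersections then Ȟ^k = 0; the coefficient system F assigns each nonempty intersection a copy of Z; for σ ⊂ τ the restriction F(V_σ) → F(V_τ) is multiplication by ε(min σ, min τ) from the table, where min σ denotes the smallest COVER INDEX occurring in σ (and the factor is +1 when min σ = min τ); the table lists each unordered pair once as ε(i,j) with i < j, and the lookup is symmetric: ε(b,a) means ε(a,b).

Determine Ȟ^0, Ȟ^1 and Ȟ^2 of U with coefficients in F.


Ȟ^0 = 0,  Ȟ^1 = Z/2,  Ȟ^2 = Z

cover nerve:
  V12={t13,t21,t33} V13={t15,t21,t22} V14={t6,t15,t18} V15={t11,t17,t18} V16={t17,t26,t33} V23={t8,t21,t27} V24={t14,t24,t28} V25={t14,t27,t32} V26={t10,t28,t33} V34={t15,t29,t35} V35={t9,t27,t31} V36={t4,t9,t29} V45={t3,t12,t14,t18} V46={t2,t28,t29} V56={t7,t9,t17}
  V123={t21} V126={t33} V134={t15} V145={t18} V156={t17} V235={t27} V245={t14} V246={t28} V346={t29} V356={t9}
C dims 6,15,10; δ0: rk 6, SNF 1^5·2; δ1: rk 9, SNF 1^9
Ȟ^0: (6−6)−0=0 ⇒ 0
Ȟ^1: (15−9)−6=0 plus torsion [2] ⇒ Z/2
Ȟ^2: (10−0)−9=1 ⇒ Z


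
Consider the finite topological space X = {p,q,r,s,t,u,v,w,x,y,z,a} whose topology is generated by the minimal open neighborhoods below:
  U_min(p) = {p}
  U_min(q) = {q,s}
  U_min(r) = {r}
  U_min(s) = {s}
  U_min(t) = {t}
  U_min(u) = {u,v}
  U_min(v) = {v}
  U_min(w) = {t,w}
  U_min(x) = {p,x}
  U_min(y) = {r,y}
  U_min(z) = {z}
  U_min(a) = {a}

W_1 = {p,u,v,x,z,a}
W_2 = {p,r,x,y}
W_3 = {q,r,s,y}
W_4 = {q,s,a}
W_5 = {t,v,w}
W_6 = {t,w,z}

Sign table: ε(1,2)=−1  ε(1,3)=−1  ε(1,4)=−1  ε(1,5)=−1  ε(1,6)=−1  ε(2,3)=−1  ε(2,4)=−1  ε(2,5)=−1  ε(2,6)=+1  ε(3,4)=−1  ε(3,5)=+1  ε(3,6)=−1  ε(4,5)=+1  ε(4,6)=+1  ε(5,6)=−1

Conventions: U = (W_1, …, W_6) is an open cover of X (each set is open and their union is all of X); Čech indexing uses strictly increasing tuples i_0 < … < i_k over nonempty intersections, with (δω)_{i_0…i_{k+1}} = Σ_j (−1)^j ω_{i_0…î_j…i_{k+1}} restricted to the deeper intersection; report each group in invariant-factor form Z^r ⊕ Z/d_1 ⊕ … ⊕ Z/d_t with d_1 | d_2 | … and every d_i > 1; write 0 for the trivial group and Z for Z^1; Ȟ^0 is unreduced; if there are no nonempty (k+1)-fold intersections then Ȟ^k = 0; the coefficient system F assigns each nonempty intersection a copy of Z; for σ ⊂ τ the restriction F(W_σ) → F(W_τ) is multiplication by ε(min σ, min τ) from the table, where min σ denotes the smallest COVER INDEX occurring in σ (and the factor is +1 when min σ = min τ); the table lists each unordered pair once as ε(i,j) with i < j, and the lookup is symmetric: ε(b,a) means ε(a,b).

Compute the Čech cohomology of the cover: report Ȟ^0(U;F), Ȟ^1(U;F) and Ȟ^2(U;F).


Ȟ^0 ≅ 0; Ȟ^1 ≅ Z ⊕ Z/2; Ȟ^2 ≅ 0

intersection data:
  W12={p,x} W14={a} W15={v} W16={z} W23={r,y} W34={q,s} W56={t,w}
C dims 6,7; δ0: rk 6, SNF 1^5·2
Ȟ^0 = (6 − 6) − 0 = 0, so Ȟ^0 ≅ 0
Ȟ^1 = (7 − 0) − 6 = 1 plus torsion [2], so Ȟ^1 ≅ Z ⊕ Z/2
Ȟ^2 = (0 − 0) − 0 = 0, so Ȟ^2 ≅ 0


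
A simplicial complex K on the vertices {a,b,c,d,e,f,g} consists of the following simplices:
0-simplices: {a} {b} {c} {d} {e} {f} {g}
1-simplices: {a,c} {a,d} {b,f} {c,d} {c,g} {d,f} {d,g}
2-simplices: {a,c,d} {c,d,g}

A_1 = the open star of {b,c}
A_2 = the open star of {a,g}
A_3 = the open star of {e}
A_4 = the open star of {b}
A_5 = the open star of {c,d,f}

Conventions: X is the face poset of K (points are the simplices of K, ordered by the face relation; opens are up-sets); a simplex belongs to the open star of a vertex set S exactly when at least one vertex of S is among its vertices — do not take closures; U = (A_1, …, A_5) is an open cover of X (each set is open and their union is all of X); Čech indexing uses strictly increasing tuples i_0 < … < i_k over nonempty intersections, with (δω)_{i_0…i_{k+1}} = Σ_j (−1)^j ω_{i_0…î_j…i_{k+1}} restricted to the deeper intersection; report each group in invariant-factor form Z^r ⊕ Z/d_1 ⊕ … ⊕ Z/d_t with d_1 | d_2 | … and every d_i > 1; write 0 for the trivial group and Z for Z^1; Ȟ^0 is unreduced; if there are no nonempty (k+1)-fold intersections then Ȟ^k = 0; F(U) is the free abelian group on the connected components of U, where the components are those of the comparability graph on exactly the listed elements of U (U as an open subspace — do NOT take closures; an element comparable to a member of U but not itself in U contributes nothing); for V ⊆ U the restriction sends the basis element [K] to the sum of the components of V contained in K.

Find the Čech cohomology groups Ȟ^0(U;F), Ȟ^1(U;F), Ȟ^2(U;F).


Ȟ^0(U;F) ≅ Z^2, Ȟ^1(U;F) ≅ 0, Ȟ^2(U;F) ≅ 0

intersection data:
  A1={{b},{c},{a,c},{b,f},{c,d},{c,g},{a,c,d},{c,d,g}} A2={{a},{g},{a,c},{a,d},{c,g},{d,g},{a,c,d},{c,d,g}} A3={{e}} A4={{b},{b,f}} A5={{c},{d},{f},{a,c},{a,d},{b,f},{c,d},{c,g},{d,f},{d,g},{a,c,d},{c,d,g}}
  A12={{a,c},{c,g},{a,c,d},{c,d,g}} A14={{b},{b,f}} A15={{c},{a,c},{b,f},{c,d},{c,g},{a,c,d},{c,d,g}} A25={{a,c},{a,d},{c,g},{d,g},{a,c,d},{c,d,g}} A45={{b,f}}
  A125={{a,c},{c,g},{a,c,d},{c,d,g}} A145={{b,f}}
components per intersection:
  A1: {{b},{b,f}} {{c},{a,c},{c,d},{c,g},{a,c,d},{c,d,g}}
  A2: {{a},{a,c},{a,d},{a,c,d}} {{g},{c,g},{d,g},{c,d,g}}
  A3: {{e}}
  A4: {{b},{b,f}}
  A5: {{c},{d},{f},{a,c},{a,d},{b,f},{c,d},{c,g},{d,f},{d,g},{a,c,d},{c,d,g}}
  A12: {{a,c},{a,c,d}} {{c,g},{c,d,g}}
  A14: {{b},{b,f}}
  A15: {{c},{a,c},{c,d},{c,g},{a,c,d},{c,d,g}} {{b,f}}
  A25: {{a,c},{a,d},{a,c,d}} {{c,g},{d,g},{c,d,g}}
  A45: {{b,f}}
  A125: {{a,c},{a,c,d}} {{c,g},{c,d,g}}
  A145: {{b,f}}
C dims 7,8,3; δ0: rk 5, SNF 1^5; δ1: rk 3, SNF 1^3
Ȟ^0 = (7 − 5) − 0 = 2, so Ȟ^0 ≅ Z^2
Ȟ^1 = (8 − 3) − 5 = 0, so Ȟ^1 ≅ 0
Ȟ^2 = (3 − 0) − 3 = 0, so Ȟ^2 ≅ 0


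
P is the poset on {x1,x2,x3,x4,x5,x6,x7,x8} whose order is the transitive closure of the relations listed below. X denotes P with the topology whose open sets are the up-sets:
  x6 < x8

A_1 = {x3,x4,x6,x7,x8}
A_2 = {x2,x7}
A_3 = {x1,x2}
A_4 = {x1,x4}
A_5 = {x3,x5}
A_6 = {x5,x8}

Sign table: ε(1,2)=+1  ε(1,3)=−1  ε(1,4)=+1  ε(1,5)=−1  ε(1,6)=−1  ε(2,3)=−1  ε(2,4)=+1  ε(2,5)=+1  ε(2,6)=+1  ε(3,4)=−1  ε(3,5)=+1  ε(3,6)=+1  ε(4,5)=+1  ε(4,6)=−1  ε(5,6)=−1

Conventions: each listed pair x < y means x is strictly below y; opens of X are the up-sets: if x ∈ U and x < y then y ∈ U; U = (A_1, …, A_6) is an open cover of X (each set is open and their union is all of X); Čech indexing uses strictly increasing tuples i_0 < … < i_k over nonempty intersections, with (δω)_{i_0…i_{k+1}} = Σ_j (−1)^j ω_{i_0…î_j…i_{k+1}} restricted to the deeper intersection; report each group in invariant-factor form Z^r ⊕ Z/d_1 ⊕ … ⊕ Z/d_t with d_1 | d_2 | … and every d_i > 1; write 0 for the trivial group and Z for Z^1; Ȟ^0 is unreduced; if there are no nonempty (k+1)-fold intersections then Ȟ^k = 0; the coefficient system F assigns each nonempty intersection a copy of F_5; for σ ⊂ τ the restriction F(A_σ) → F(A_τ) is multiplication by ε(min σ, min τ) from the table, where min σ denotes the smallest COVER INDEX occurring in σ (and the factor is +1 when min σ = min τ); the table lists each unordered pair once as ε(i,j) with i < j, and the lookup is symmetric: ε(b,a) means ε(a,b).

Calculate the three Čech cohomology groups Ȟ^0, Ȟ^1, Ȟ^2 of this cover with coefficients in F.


nonempty intersections:
  A12={x7} A14={x4} A15={x3} A16={x8} A23={x2} A34={x1} A56={x5}
C dims 6,7; δ0: rk_F5 6
Ȟ^0: (6−6)−0=0 ⇒ 0
Ȟ^1: (7−0)−6=1 ⇒ Z/5
Ȟ^2: (0−0)−0=0 ⇒ 0

Ȟ^0 = 0; Ȟ^1 = Z/5; Ȟ^2 = 0


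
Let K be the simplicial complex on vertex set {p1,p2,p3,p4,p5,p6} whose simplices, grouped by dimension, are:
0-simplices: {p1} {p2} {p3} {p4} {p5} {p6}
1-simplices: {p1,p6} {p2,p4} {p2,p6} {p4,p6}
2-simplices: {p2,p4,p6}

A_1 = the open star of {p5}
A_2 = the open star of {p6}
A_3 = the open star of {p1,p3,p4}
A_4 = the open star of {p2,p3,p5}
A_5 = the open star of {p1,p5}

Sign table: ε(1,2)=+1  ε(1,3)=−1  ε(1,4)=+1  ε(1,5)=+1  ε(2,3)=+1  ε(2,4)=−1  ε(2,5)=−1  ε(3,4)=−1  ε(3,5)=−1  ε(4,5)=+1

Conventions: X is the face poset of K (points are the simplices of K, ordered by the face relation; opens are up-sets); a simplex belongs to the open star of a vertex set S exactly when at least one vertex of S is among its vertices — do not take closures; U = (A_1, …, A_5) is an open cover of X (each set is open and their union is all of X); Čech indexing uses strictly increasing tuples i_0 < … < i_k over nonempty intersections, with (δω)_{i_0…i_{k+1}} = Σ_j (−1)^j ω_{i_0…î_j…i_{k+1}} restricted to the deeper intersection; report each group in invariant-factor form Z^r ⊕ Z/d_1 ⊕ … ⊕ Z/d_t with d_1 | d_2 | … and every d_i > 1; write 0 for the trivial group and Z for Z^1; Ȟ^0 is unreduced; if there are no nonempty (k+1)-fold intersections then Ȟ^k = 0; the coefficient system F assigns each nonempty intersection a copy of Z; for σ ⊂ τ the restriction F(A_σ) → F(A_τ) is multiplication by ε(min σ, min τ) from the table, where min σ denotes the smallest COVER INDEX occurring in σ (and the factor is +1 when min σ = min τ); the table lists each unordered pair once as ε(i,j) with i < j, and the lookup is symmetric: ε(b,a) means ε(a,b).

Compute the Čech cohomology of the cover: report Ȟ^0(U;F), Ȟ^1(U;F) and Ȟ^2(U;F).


intersection data:
  A1={{p5}} A2={{p6},{p1,p6},{p2,p6},{p4,p6},{p2,p4,p6}} A3={{p1},{p3},{p4},{p1,p6},{p2,p4},{p4,p6},{p2,p4,p6}} A4={{p2},{p3},{p5},{p2,p4},{p2,p6},{p2,p4,p6}} A5={{p1},{p5},{p1,p6}}
  A14={{p5}} A15={{p5}} A23={{p1,p6},{p4,p6},{p2,p4,p6}} A24={{p2,p6},{p2,p4,p6}} A25={{p1,p6}} A34={{p3},{p2,p4},{p2,p4,p6}} A35={{p1},{p1,p6}} A45={{p5}}
  A145={{p5}} A234={{p2,p4,p6}} A235={{p1,p6}}
C dims 5,8,3; δ0: rk 4, SNF 1^4; δ1: rk 3, SNF 1^3
Ȟ^0 = (5 − 4) − 0 = 1, so Ȟ^0 ≅ Z
Ȟ^1 = (8 − 3) − 4 = 1, so Ȟ^1 ≅ Z
Ȟ^2 = (3 − 0) − 3 = 0, so Ȟ^2 ≅ 0

Ȟ^0 = Z, Ȟ^1 = Z and Ȟ^2 = 0


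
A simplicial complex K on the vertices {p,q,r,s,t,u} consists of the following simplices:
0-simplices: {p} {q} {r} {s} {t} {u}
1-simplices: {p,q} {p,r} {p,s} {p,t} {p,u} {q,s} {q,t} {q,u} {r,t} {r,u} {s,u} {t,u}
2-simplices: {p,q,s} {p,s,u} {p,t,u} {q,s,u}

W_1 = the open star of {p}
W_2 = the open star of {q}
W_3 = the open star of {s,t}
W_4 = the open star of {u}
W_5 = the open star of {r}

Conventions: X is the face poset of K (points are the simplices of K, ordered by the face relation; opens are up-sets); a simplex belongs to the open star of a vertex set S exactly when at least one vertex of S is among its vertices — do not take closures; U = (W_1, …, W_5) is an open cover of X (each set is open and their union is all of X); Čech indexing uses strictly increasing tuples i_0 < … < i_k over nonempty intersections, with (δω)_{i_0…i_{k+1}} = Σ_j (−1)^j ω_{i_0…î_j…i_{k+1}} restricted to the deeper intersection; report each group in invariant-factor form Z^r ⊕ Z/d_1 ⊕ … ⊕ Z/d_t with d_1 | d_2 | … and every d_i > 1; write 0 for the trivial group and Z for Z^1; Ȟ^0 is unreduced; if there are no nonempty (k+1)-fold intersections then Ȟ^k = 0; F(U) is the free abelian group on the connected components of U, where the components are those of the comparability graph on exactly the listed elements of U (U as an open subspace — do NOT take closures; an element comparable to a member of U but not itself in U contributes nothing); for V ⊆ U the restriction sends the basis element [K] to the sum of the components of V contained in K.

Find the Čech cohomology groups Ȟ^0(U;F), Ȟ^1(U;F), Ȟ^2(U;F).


intersection data:
  W1={{p},{p,q},{p,r},{p,s},{p,t},{p,u},{p,q,s},{p,s,u},{p,t,u}} W2={{q},{p,q},{q,s},{q,t},{q,u},{p,q,s},{q,s,u}} W3={{s},{t},{p,s},{p,t},{q,s},{q,t},{r,t},{s,u},{t,u},{p,q,s},{p,s,u},{p,t,u},{q,s,u}} W4={{u},{p,u},{q,u},{r,u},{s,u},{t,u},{p,s,u},{p,t,u},{q,s,u}} W5={{r},{p,r},{r,t},{r,u}}
  W12={{p,q},{p,q,s}} W13={{p,s},{p,t},{p,q,s},{p,s,u},{p,t,u}} W14={{p,u},{p,s,u},{p,t,u}} W15={{p,r}} W23={{q,s},{q,t},{p,q,s},{q,s,u}} W24={{q,u},{q,s,u}} W34={{s,u},{t,u},{p,s,u},{p,t,u},{q,s,u}} W35={{r,t}} W45={{r,u}}
  W123={{p,q,s}} W134={{p,s,u},{p,t,u}} W234={{q,s,u}}
components per intersection:
  W1: {{p},{p,q},{p,r},{p,s},{p,t},{p,u},{p,q,s},{p,s,u},{p,t,u}}
  W2: {{q},{p,q},{q,s},{q,t},{q,u},{p,q,s},{q,s,u}}
  W3: {{s},{p,s},{q,s},{s,u},{p,q,s},{p,s,u},{q,s,u}} {{t},{p,t},{q,t},{r,t},{t,u},{p,t,u}}
  W4: {{u},{p,u},{q,u},{r,u},{s,u},{t,u},{p,s,u},{p,t,u},{q,s,u}}
  W5: {{r},{p,r},{r,t},{r,u}}
  W12: {{p,q},{p,q,s}}
  W13: {{p,s},{p,q,s},{p,s,u}} {{p,t},{p,t,u}}
  W14: {{p,u},{p,s,u},{p,t,u}}
  W15: {{p,r}}
  W23: {{q,s},{p,q,s},{q,s,u}} {{q,t}}
  W24: {{q,u},{q,s,u}}
  W34: {{s,u},{p,s,u},{q,s,u}} {{t,u},{p,t,u}}
  W35: {{r,t}}
  W45: {{r,u}}
  W123: {{p,q,s}}
  W134: {{p,s,u}} {{p,t,u}}
  W234: {{q,s,u}}
C dims 6,12,4; δ0: rk 5, SNF 1^5; δ1: rk 4, SNF 1^4
Ȟ^0 = (6 − 5) − 0 = 1, so Ȟ^0 ≅ Z
Ȟ^1 = (12 − 4) − 5 = 3, so Ȟ^1 ≅ Z^3
Ȟ^2 = (4 − 0) − 4 = 0, so Ȟ^2 ≅ 0

Ȟ^0 = Z,  Ȟ^1 = Z^3,  Ȟ^2 = 0


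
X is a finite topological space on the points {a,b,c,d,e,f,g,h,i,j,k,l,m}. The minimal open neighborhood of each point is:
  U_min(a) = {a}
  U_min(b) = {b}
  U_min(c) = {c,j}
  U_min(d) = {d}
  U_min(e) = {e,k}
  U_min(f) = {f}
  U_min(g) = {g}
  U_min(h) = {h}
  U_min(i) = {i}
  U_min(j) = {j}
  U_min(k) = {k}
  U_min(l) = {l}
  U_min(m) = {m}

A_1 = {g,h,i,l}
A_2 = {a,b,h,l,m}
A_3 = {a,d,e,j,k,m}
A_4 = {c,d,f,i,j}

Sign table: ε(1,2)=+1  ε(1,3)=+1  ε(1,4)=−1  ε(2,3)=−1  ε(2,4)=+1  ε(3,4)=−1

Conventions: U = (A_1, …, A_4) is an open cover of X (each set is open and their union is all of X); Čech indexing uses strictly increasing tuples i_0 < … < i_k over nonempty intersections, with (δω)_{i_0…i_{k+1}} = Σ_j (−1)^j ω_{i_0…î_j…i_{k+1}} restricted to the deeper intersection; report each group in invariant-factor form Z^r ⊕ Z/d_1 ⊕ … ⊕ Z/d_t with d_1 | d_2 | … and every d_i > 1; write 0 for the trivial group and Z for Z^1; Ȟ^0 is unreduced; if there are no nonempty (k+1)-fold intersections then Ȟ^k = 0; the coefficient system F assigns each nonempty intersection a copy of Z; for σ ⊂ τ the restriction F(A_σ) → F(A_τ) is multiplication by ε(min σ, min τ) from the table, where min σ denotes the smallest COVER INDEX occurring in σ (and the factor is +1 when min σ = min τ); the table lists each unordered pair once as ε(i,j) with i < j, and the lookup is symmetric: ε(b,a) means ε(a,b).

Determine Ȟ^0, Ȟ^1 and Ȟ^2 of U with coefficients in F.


Ȟ^0 = 0, Ȟ^1 = Z/2, Ȟ^2 = 0

nonempty intersections:
  A12={h,l} A14={i} A23={a,m} A34={d,j}
C dims 4,4; δ0: rk 4, SNF 1^3·2
Ȟ^0: (4−4)−0=0 ⇒ 0
Ȟ^1: (4−0)−4=0 plus torsion [2] ⇒ Z/2
Ȟ^2: (0−0)−0=0 ⇒ 0


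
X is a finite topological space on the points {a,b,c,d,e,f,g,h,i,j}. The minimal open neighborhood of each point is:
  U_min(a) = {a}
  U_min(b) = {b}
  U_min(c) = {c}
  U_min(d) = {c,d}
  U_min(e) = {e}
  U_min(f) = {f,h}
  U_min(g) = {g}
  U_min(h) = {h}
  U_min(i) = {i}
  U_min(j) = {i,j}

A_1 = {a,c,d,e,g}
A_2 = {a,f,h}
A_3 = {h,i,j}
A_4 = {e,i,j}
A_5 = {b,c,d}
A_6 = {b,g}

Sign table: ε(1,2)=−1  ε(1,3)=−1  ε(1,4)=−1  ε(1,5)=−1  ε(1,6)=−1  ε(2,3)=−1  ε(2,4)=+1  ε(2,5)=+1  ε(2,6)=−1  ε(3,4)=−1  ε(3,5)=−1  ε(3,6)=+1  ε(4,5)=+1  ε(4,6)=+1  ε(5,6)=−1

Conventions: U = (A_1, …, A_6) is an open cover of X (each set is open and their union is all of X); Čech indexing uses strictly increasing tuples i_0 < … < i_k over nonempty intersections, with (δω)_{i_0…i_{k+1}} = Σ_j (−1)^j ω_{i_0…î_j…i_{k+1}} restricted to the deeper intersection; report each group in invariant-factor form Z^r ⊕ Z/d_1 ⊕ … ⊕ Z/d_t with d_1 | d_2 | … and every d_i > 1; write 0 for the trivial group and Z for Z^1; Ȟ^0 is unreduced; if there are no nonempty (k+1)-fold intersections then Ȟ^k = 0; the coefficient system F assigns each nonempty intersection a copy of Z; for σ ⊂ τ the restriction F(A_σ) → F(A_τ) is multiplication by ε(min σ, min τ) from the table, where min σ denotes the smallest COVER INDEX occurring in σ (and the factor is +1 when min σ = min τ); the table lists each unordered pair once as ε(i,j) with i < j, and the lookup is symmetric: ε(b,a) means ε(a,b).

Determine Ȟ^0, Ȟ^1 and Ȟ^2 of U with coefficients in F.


Ȟ^0 ≅ 0, Ȟ^1 ≅ Z ⊕ Z/2 and Ȟ^2 ≅ 0

intersection data:
  A12={a} A14={e} A15={c,d} A16={g} A23={h} A34={i,j} A56={b}
C dims 6,7; δ0: rk 6, SNF 1^5·2
Ȟ^0 = (6 − 6) − 0 = 0, so Ȟ^0 ≅ 0
Ȟ^1 = (7 − 0) − 6 = 1 plus torsion [2], so Ȟ^1 ≅ Z ⊕ Z/2
Ȟ^2 = (0 − 0) − 0 = 0, so Ȟ^2 ≅ 0


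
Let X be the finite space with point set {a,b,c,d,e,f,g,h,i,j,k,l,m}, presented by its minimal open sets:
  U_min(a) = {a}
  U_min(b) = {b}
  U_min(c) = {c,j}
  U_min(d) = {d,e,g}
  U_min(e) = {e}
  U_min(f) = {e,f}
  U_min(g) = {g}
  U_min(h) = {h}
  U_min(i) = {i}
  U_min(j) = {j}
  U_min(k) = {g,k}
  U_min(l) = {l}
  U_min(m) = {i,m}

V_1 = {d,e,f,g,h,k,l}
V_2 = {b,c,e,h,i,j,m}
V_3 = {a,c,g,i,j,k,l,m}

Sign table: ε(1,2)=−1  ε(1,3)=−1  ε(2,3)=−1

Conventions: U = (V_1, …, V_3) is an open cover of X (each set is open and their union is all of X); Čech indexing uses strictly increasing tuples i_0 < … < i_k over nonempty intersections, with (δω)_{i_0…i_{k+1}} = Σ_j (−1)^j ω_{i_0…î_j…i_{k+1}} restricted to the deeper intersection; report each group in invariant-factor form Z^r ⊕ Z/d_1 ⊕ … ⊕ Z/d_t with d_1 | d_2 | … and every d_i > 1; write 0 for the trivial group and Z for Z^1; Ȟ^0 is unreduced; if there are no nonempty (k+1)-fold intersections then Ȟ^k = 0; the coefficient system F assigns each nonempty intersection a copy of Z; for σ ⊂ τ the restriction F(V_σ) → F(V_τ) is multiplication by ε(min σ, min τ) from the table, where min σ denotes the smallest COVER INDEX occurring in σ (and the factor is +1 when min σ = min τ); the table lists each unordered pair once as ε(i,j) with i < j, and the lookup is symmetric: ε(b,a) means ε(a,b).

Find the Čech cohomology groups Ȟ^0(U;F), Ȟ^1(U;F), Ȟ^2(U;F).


nerve simplices:
  V12={e,h} V13={g,k,l} V23={c,i,j,m}
C dims 3,3; δ0: rk 3, SNF 1^2·2
degree 0: 3−3−0 = 0 → Ȟ^0 ≅ 0
degree 1: 3−0−3 = 0 plus torsion [2] → Ȟ^1 ≅ Z/2
degree 2: 0−0−0 = 0 → Ȟ^2 ≅ 0

Ȟ^0(U;F) ≅ 0; Ȟ^1(U;F) ≅ Z/2; Ȟ^2(U;F) ≅ 0


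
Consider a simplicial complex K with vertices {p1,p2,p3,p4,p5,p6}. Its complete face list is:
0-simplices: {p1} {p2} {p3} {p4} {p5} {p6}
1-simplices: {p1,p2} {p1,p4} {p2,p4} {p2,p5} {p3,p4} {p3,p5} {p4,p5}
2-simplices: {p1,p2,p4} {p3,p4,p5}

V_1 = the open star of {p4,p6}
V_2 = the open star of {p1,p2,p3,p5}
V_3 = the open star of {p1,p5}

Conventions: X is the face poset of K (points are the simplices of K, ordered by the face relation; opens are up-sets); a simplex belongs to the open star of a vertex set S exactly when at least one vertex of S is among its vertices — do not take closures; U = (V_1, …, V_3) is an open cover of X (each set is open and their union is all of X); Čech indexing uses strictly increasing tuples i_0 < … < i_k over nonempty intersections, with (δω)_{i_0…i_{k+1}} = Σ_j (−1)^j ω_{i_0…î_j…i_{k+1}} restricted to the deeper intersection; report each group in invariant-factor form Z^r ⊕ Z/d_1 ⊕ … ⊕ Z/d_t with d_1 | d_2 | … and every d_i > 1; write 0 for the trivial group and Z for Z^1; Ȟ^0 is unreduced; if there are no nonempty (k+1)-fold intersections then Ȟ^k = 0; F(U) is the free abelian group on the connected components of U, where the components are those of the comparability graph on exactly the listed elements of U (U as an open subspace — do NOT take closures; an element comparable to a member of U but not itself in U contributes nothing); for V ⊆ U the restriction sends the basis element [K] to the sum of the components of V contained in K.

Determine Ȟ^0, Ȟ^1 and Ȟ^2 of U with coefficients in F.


Ȟ^0(U;F) ≅ Z^2,  Ȟ^1(U;F) ≅ Z,  Ȟ^2(U;F) ≅ 0

nerve of the cover:
  V1={{p4},{p6},{p1,p4},{p2,p4},{p3,p4},{p4,p5},{p1,p2,p4},{p3,p4,p5}} V2={{p1},{p2},{p3},{p5},{p1,p2},{p1,p4},{p2,p4},{p2,p5},{p3,p4},{p3,p5},{p4,p5},{p1,p2,p4},{p3,p4,p5}} V3={{p1},{p5},{p1,p2},{p1,p4},{p2,p5},{p3,p5},{p4,p5},{p1,p2,p4},{p3,p4,p5}}
  V12={{p1,p4},{p2,p4},{p3,p4},{p4,p5},{p1,p2,p4},{p3,p4,p5}} V13={{p1,p4},{p4,p5},{p1,p2,p4},{p3,p4,p5}} V23={{p1},{p5},{p1,p2},{p1,p4},{p2,p5},{p3,p5},{p4,p5},{p1,p2,p4},{p3,p4,p5}}
  V123={{p1,p4},{p4,p5},{p1,p2,p4},{p3,p4,p5}}
components per intersection:
  V1: {{p4},{p1,p4},{p2,p4},{p3,p4},{p4,p5},{p1,p2,p4},{p3,p4,p5}} {{p6}}
  V2: {{p1},{p2},{p3},{p5},{p1,p2},{p1,p4},{p2,p4},{p2,p5},{p3,p4},{p3,p5},{p4,p5},{p1,p2,p4},{p3,p4,p5}}
  V3: {{p1},{p1,p2},{p1,p4},{p1,p2,p4}} {{p5},{p2,p5},{p3,p5},{p4,p5},{p3,p4,p5}}
  V12: {{p1,p4},{p2,p4},{p1,p2,p4}} {{p3,p4},{p4,p5},{p3,p4,p5}}
  V13: {{p1,p4},{p1,p2,p4}} {{p4,p5},{p3,p4,p5}}
  V23: {{p1},{p1,p2},{p1,p4},{p1,p2,p4}} {{p5},{p2,p5},{p3,p5},{p4,p5},{p3,p4,p5}}
  V123: {{p1,p4},{p1,p2,p4}} {{p4,p5},{p3,p4,p5}}
C dims 5,6,2; δ0: rk 3, SNF 1^3; δ1: rk 2, SNF 1^2
Ȟ^0 = (5 − 3) − 0 = 2, so Ȟ^0 ≅ Z^2
Ȟ^1 = (6 − 2) − 3 = 1, so Ȟ^1 ≅ Z
Ȟ^2 = (2 − 0) − 2 = 0, so Ȟ^2 ≅ 0


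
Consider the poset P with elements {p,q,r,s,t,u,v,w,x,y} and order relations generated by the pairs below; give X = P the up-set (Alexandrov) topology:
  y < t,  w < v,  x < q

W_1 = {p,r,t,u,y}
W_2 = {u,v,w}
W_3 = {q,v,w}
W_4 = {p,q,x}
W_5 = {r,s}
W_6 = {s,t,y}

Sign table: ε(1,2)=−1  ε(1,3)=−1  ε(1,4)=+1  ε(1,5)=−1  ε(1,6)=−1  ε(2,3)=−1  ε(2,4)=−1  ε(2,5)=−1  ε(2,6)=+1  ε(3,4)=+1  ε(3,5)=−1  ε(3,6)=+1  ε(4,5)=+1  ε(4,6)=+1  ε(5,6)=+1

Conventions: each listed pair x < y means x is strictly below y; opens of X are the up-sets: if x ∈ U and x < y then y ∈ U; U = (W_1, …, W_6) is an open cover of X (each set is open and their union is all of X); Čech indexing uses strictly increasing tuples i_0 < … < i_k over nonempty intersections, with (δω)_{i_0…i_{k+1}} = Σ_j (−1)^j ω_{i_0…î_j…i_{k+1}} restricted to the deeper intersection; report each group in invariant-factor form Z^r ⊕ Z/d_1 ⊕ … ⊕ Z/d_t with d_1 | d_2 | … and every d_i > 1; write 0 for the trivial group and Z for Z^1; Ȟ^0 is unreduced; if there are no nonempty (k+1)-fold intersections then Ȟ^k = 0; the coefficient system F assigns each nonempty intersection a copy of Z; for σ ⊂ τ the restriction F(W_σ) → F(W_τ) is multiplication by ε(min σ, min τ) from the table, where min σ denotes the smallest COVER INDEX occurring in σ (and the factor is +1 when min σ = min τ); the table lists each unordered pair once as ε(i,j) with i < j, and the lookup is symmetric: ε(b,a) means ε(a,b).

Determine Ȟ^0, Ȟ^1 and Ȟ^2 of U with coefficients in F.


nonempty overlaps:
  W12={u} W14={p} W15={r} W16={t,y} W23={v,w} W34={q} W56={s}
C dims 6,7; δ0: rk 5, SNF 1^5
degree 0: 6−5−0 = 1 → Ȟ^0 ≅ Z
degree 1: 7−0−5 = 2 → Ȟ^1 ≅ Z^2
degree 2: 0−0−0 = 0 → Ȟ^2 ≅ 0

Ȟ^0 = Z, Ȟ^1 = Z^2, Ȟ^2 = 0


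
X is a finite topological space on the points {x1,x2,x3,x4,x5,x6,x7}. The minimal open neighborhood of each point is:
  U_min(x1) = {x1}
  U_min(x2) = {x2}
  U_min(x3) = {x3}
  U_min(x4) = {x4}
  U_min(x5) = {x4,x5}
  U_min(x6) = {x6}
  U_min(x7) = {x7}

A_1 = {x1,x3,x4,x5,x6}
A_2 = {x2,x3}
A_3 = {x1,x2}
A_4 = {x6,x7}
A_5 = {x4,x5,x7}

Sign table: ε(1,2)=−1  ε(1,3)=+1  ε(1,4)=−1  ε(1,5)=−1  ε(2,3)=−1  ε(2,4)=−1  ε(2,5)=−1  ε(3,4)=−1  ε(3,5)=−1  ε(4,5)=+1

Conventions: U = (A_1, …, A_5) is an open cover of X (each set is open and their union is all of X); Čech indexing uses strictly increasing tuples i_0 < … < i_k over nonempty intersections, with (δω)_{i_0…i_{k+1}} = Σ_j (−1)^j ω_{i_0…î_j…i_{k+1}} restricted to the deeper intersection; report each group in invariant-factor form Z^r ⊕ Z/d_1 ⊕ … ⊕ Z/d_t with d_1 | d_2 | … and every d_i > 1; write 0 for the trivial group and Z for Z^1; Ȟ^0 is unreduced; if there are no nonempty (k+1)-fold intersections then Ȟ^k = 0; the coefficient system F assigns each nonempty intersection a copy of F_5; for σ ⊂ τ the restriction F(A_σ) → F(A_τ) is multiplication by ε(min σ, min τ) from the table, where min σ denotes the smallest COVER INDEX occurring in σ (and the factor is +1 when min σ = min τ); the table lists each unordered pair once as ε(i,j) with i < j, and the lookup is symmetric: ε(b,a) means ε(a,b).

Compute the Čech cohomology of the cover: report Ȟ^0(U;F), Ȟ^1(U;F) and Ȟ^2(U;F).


cover nerve:
  A12={x3} A13={x1} A14={x6} A15={x4,x5} A23={x2} A45={x7}
C dims 5,6; δ0: rk_F5 4
Ȟ^0: (5−4)−0=1 ⇒ Z/5
Ȟ^1: (6−0)−4=2 ⇒ Z/5 ⊕ Z/5
Ȟ^2: (0−0)−0=0 ⇒ 0

Ȟ^0 ≅ Z/5, Ȟ^1 ≅ Z/5 ⊕ Z/5, Ȟ^2 ≅ 0


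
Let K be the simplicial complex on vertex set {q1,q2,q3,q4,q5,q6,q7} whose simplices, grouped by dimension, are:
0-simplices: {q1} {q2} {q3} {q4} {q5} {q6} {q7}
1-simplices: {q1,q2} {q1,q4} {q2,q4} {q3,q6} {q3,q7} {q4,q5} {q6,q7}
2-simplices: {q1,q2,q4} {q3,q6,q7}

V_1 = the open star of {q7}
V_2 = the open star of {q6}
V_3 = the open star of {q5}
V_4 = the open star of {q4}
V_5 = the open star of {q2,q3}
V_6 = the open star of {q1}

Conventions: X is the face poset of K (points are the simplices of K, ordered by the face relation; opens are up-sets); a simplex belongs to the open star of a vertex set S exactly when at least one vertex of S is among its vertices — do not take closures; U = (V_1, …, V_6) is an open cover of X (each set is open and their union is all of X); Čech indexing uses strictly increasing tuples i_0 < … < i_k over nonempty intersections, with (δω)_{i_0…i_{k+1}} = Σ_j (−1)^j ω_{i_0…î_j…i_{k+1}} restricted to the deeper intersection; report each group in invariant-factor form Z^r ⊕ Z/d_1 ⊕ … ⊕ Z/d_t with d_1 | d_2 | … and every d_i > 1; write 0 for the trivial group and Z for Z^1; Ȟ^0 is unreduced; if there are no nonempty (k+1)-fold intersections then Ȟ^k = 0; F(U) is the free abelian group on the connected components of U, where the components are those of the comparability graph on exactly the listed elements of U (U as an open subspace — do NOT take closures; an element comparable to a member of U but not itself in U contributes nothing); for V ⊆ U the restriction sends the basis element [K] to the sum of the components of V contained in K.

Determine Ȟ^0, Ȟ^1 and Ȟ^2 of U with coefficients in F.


nonempty intersections:
  V1={{q7},{q3,q7},{q6,q7},{q3,q6,q7}} V2={{q6},{q3,q6},{q6,q7},{q3,q6,q7}} V3={{q5},{q4,q5}} V4={{q4},{q1,q4},{q2,q4},{q4,q5},{q1,q2,q4}} V5={{q2},{q3},{q1,q2},{q2,q4},{q3,q6},{q3,q7},{q1,q2,q4},{q3,q6,q7}} V6={{q1},{q1,q2},{q1,q4},{q1,q2,q4}}
  V12={{q6,q7},{q3,q6,q7}} V15={{q3,q7},{q3,q6,q7}} V25={{q3,q6},{q3,q6,q7}} V34={{q4,q5}} V45={{q2,q4},{q1,q2,q4}} V46={{q1,q4},{q1,q2,q4}} V56={{q1,q2},{q1,q2,q4}}
  V125={{q3,q6,q7}} V456={{q1,q2,q4}}
components per intersection:
  V1: {{q7},{q3,q7},{q6,q7},{q3,q6,q7}}
  V2: {{q6},{q3,q6},{q6,q7},{q3,q6,q7}}
  V3: {{q5},{q4,q5}}
  V4: {{q4},{q1,q4},{q2,q4},{q4,q5},{q1,q2,q4}}
  V5: {{q2},{q1,q2},{q2,q4},{q1,q2,q4}} {{q3},{q3,q6},{q3,q7},{q3,q6,q7}}
  V6: {{q1},{q1,q2},{q1,q4},{q1,q2,q4}}
  V12: {{q6,q7},{q3,q6,q7}}
  V15: {{q3,q7},{q3,q6,q7}}
  V25: {{q3,q6},{q3,q6,q7}}
  V34: {{q4,q5}}
  V45: {{q2,q4},{q1,q2,q4}}
  V46: {{q1,q4},{q1,q2,q4}}
  V56: {{q1,q2},{q1,q2,q4}}
  V125: {{q3,q6,q7}}
  V456: {{q1,q2,q4}}
C dims 7,7,2; δ0: rk 5, SNF 1^5; δ1: rk 2, SNF 1^2
Ȟ^0: (7−5)−0=2 ⇒ Z^2
Ȟ^1: (7−2)−5=0 ⇒ 0
Ȟ^2: (2−0)−2=0 ⇒ 0

Ȟ^0 = Z^2, Ȟ^1 = 0 and Ȟ^2 = 0


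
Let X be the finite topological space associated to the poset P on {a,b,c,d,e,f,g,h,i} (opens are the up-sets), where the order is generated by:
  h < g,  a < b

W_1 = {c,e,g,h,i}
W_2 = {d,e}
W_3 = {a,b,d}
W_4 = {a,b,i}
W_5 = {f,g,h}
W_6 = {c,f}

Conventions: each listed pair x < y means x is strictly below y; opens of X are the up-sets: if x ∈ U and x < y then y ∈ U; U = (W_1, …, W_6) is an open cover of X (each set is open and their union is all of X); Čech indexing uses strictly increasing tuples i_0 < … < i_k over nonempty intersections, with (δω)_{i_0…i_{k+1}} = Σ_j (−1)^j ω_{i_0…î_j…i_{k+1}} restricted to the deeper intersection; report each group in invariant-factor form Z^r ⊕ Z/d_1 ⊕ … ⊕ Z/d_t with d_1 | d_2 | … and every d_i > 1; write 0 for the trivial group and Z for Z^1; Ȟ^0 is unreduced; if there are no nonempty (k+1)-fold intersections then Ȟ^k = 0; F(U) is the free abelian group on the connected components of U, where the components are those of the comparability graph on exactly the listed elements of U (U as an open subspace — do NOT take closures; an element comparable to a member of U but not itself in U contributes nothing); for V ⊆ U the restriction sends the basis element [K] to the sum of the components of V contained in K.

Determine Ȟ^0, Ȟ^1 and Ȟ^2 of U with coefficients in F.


Ȟ^0(U;F) ≅ Z^7, Ȟ^1(U;F) ≅ 0 and Ȟ^2(U;F) ≅ 0

nonempty intersections:
  W12={e} W14={i} W15={g,h} W16={c} W23={d} W34={a,b} W56={f}
components per intersection:
  W1: {c} {e} {g,h} {i}
  W2: {d} {e}
  W3: {a,b} {d}
  W4: {a,b} {i}
  W5: {f} {g,h}
  W6: {c} {f}
  W12: {e}
  W14: {i}
  W15: {g,h}
  W16: {c}
  W23: {d}
  W34: {a,b}
  W56: {f}
C dims 14,7; δ0: rk 7, SNF 1^7
Ȟ^0: (14−7)−0=7 ⇒ Z^7
Ȟ^1: (7−0)−7=0 ⇒ 0
Ȟ^2: (0−0)−0=0 ⇒ 0


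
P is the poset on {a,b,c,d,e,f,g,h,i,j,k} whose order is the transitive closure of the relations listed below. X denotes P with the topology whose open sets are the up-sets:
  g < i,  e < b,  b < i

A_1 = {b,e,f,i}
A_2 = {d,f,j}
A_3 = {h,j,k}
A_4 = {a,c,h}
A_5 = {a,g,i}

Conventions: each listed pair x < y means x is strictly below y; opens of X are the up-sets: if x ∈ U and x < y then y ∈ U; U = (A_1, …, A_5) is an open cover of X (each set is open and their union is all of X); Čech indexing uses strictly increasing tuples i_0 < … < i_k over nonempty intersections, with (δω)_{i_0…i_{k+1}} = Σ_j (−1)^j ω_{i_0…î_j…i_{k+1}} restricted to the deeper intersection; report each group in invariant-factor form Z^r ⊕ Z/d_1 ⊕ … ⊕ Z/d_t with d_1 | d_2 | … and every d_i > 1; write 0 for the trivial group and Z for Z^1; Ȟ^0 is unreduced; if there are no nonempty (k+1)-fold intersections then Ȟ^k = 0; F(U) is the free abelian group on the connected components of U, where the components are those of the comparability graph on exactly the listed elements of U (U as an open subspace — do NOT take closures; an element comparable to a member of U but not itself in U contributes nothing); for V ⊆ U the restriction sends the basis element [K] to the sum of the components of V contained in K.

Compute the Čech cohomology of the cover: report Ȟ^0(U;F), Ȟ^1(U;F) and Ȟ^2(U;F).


Ȟ^0(U;F) ≅ Z^8; Ȟ^1(U;F) ≅ 0; Ȟ^2(U;F) ≅ 0

cover nerve:
  A12={f} A15={i} A23={j} A34={h} A45={a}
components per intersection:
  A1: {b,e,i} {f}
  A2: {d} {f} {j}
  A3: {h} {j} {k}
  A4: {a} {c} {h}
  A5: {a} {g,i}
  A12: {f}
  A15: {i}
  A23: {j}
  A34: {h}
  A45: {a}
C dims 13,5; δ0: rk 5, SNF 1^5
Ȟ^0: (13−5)−0=8 ⇒ Z^8
Ȟ^1: (5−0)−5=0 ⇒ 0
Ȟ^2: (0−0)−0=0 ⇒ 0


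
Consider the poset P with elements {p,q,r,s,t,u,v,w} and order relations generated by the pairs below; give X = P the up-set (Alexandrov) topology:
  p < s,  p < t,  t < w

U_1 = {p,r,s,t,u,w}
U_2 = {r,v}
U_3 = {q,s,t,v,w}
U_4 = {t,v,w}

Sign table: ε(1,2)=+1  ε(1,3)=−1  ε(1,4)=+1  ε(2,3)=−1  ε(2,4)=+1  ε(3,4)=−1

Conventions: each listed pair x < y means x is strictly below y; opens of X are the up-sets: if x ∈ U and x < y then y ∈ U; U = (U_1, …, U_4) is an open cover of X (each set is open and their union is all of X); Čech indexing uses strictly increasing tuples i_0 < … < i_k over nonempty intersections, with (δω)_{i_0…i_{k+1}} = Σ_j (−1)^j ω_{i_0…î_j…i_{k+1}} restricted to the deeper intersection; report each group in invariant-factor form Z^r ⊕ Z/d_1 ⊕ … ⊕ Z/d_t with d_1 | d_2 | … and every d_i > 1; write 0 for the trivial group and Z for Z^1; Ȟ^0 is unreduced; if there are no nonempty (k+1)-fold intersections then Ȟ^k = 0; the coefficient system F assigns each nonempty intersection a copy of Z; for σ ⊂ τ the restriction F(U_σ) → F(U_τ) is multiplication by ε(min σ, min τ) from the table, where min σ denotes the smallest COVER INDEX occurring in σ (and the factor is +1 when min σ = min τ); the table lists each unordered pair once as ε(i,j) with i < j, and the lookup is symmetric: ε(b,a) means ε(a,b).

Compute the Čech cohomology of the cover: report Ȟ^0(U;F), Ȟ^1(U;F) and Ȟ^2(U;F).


Ȟ^0(U;F) ≅ Z, Ȟ^1(U;F) ≅ Z and Ȟ^2(U;F) ≅ 0

intersection data:
  U12={r} U13={s,t,w} U14={t,w} U23={v} U24={v} U34={t,v,w}
  U134={t,w} U234={v}
C dims 4,6,2; δ0: rk 3, SNF 1^3; δ1: rk 2, SNF 1^2
Ȟ^0 = (4 − 3) − 0 = 1, so Ȟ^0 ≅ Z
Ȟ^1 = (6 − 2) − 3 = 1, so Ȟ^1 ≅ Z
Ȟ^2 = (2 − 0) − 2 = 0, so Ȟ^2 ≅ 0


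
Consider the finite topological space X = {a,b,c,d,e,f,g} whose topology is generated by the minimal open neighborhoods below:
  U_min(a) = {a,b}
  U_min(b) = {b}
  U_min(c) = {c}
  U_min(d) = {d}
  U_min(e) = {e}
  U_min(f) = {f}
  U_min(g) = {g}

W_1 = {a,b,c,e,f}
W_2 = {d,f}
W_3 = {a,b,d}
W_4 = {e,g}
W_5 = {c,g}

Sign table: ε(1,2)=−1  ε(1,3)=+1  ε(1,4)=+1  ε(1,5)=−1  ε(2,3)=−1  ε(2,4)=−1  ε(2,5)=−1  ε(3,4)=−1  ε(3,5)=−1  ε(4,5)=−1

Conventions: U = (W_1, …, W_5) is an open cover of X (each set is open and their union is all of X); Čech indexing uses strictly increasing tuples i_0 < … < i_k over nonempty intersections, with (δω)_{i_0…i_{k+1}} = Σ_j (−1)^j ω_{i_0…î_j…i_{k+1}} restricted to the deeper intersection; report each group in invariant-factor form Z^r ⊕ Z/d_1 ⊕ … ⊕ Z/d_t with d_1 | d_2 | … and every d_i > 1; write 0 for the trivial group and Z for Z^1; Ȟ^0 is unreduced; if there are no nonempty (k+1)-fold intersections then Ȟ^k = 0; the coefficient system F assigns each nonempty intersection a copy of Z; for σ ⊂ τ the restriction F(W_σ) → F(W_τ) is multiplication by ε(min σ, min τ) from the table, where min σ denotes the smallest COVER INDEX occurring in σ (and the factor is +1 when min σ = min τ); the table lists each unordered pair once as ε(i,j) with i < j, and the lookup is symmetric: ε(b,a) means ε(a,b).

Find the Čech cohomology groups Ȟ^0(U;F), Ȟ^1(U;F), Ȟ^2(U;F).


Ȟ^0 = Z, Ȟ^1 = Z^2, Ȟ^2 = 0

intersection data:
  W12={f} W13={a,b} W14={e} W15={c} W23={d} W45={g}
C dims 5,6; δ0: rk 4, SNF 1^4
Ȟ^0 = (5 − 4) − 0 = 1, so Ȟ^0 ≅ Z
Ȟ^1 = (6 − 0) − 4 = 2, so Ȟ^1 ≅ Z^2
Ȟ^2 = (0 − 0) − 0 = 0, so Ȟ^2 ≅ 0
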